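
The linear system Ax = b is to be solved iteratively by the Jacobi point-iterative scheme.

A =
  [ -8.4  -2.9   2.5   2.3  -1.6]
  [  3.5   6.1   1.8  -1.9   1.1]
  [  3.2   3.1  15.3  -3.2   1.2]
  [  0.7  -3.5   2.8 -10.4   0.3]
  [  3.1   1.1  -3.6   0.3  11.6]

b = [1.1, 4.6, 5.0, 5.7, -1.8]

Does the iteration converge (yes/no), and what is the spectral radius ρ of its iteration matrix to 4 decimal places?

Split A = D + L + U, D = diag(-8.4, 6.1, 15.3, -10.4, 11.6).
T_J = -D⁻¹(L+U): T[2,3] = -(-3.2)/(15.3) = +0.2092; T[2,2] = 0.
  T[0,:] = [+0.0000, -0.3452, +0.2976, +0.2738, -0.1905]
  T[1,:] = [-0.5738, +0.0000, -0.2951, +0.3115, -0.1803]
  T[2,:] = [-0.2092, -0.2026, +0.0000, +0.2092, -0.0784]
  T[3,:] = [+0.0673, -0.3365, +0.2692, +0.0000, +0.0288]
  T[4,:] = [-0.2672, -0.0948, +0.3103, -0.0259, +0.0000]
|λ(T)| sorted: 0.5278, 0.3402, 0.3402, 0.1400, 0.0816.
spectral radius ρ = 0.5278; 0.5278 < 1, so it converges for any x₀.

yes, ρ = 0.5278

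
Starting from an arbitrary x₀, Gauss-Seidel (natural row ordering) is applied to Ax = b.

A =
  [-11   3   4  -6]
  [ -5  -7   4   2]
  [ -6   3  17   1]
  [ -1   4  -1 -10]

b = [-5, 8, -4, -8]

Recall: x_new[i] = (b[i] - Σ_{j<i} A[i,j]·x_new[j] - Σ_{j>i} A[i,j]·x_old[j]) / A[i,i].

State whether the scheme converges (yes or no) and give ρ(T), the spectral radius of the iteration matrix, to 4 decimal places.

A = D + L + U where D = diag(-11, -7, 17, -10).
GS T = -(D+L)⁻¹U: row 0 first, T[0,3] = -(-6)/(-11) = -0.5455; later rows by forward substitution.
  T[0,:] = [+0.0000  +0.2727  +0.3636  -0.5455]
  T[1,:] = [+0.0000  -0.1948  +0.3117  +0.6753]
  T[2,:] = [+0.0000  +0.1306  +0.0733  -0.3705]
  T[3,:] = [+0.0000  -0.1183  +0.0810  +0.3617]
|λ(T)| sorted: 0.2090, 0.0662, 0.0662, 0.0000.
ρ(T) = max|λ| = 0.2090; 0.2090 < 1: convergent.

yes, ρ = 0.2090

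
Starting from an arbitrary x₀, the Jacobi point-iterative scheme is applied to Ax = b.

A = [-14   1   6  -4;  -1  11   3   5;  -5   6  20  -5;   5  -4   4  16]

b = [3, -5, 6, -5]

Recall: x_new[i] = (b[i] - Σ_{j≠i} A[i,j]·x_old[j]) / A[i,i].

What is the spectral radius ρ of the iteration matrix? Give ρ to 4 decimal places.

0.5013

Split A = D + L + U, D = diag(-14, 11, 20, 16).
T_J = -D⁻¹(L+U): T[2,0] = -(-5)/(20) = +0.2500; T[2,2] = 0.
  T[0,:] = [+0.0000  +0.0714  +0.4286  -0.2857]
  T[1,:] = [+0.0909  +0.0000  -0.2727  -0.4545]
  T[2,:] = [+0.2500  -0.3000  +0.0000  +0.2500]
  T[3,:] = [-0.3125  +0.2500  -0.2500  +0.0000]
eigenvalue magnitudes: 0.5013, 0.4112, 0.4112, 0.0481.
spectral radius ρ = 0.5013; 0.5013 < 1: convergent.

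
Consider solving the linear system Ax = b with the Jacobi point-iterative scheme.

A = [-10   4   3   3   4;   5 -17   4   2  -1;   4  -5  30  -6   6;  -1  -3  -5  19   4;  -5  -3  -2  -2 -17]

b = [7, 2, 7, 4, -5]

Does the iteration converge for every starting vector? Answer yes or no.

yes

Split A = D + L + U, D = diag(-10, -17, 30, 19, -17).
T_J = -D⁻¹(L+U): T[2,3] = -(-6)/(30) = +0.2000; T[2,2] = 0.
  T[0,:] = [+0.0000  +0.4000  +0.3000  +0.3000  +0.4000]
  T[1,:] = [+0.2941  +0.0000  +0.2353  +0.1176  -0.0588]
  T[2,:] = [-0.1333  +0.1667  +0.0000  +0.2000  -0.2000]
  T[3,:] = [+0.0526  +0.1579  +0.2632  +0.0000  -0.2105]
  T[4,:] = [-0.2941  -0.1765  -0.1176  -0.1176  +0.0000]
|λ(T)| sorted: 0.6105, 0.3389, 0.3389, 0.3225, 0.1699.
ρ(T) = max|λ| = 0.6105; 0.6105 < 1 ⇒ converges.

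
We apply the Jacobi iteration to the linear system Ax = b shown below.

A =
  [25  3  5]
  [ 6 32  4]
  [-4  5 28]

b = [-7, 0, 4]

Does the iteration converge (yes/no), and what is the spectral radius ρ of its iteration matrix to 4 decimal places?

yes, ρ = 0.1981

A = D + L + U where D = diag(25, 32, 28).
Jacobi T = -D⁻¹(L+U): T[0,1] = -(3)/(25) = -0.1200; T[0,0] = 0.
  T[0,:] = [+0.0000, -0.1200, -0.2000]
  T[1,:] = [-0.1875, +0.0000, -0.1250]
  T[2,:] = [+0.1429, -0.1786, +0.0000]
|eigenvalues of T|: 0.1981, 0.1516, 0.1516.
spectral radius ρ = 0.1981; 0.1981 < 1: convergent.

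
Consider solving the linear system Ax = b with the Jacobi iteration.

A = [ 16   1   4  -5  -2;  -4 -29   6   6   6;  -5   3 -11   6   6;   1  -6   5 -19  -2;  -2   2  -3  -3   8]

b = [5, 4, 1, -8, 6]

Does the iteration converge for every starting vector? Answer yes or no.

yes

Write A = D+L+U with D = diag(16, -29, -11, -19, 8).
T_J = -D⁻¹(L+U): T[1,3] = -(6)/(-29) = +0.2069; T[1,1] = 0.
  T[0,:] = [+0.0000, -0.0625, -0.2500, +0.3125, +0.1250]
  T[1,:] = [-0.1379, +0.0000, +0.2069, +0.2069, +0.2069]
  T[2,:] = [-0.4545, +0.2727, +0.0000, +0.5455, +0.5455]
  T[3,:] = [+0.0526, -0.3158, +0.2632, +0.0000, -0.1053]
  T[4,:] = [+0.2500, -0.2500, +0.3750, +0.3750, +0.0000]
|eigenvalues of T|: 0.7401, 0.5248, 0.2081, 0.2081, 0.0874.
spectral radius ρ = 0.7401; 0.7401 < 1 ⇒ converges.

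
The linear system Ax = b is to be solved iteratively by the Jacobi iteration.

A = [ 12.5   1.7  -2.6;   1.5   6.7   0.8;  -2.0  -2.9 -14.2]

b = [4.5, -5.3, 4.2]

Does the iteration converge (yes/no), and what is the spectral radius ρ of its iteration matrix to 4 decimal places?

Let D = diag(12.5, 6.7, -14.2); L, U the strict triangles.
Jacobi T = -D⁻¹(L+U): T[2,1] = -(-2.9)/(-14.2) = -0.2042; T[2,2] = 0.
  T[0,:] = [+0.0000 -0.1360 +0.2080]
  T[1,:] = [-0.2239 +0.0000 -0.1194]
  T[2,:] = [-0.1408 -0.2042 +0.0000]
|λ(T)| sorted: 0.2367, 0.1747, 0.1747.
ρ = 0.2367; 0.2367 < 1 ⇒ converges.

yes, ρ = 0.2367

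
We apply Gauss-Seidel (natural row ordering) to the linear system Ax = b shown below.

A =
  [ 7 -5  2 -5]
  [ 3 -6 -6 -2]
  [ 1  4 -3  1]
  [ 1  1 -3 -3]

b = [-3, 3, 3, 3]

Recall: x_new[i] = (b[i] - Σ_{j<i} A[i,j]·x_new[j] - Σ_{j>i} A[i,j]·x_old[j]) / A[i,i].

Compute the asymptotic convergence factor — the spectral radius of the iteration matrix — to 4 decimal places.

Diagonal D = diag(7, -6, -3, -3); L, U strict lower/upper.
T_GS = -(D+L)⁻¹U: row 0 first, T[0,3] = -(-5)/(7) = +0.7143; later rows by forward substitution.
  T[0,:] = [+0.0000  +0.7143  -0.2857  +0.7143]
  T[1,:] = [+0.0000  +0.3571  -1.1429  +0.0238]
  T[2,:] = [+0.0000  +0.7143  -1.6190  +0.6032]
  T[3,:] = [+0.0000  -0.3571  +1.1429  -0.3571]
moduli |λ_i(T)| = 1.6436, 0.2197, 0.2197, 0.0000.
ρ(T) = max|λ| = 1.6436; 1.6436 > 1: divergent.

1.6436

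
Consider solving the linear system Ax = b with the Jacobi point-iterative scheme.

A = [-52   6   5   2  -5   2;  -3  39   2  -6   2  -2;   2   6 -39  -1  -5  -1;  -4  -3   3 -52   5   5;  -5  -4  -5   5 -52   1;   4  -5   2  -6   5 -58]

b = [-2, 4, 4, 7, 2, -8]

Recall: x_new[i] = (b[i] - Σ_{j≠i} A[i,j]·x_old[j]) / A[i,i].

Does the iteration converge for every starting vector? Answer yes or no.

yes

Split A = D + L + U, D = diag(-52, 39, -39, -52, -52, -58).
Jacobi: T = -D⁻¹(L+U), T[4,1] = -(-4)/(-52) = -0.0769; T[4,4] = 0.
  T[0,:] = [+0.0000, +0.1154, +0.0962, +0.0385, -0.0962, +0.0385]
  T[1,:] = [+0.0769, +0.0000, -0.0513, +0.1538, -0.0513, +0.0513]
  T[2,:] = [+0.0513, +0.1538, +0.0000, -0.0256, -0.1282, -0.0256]
  T[3,:] = [-0.0769, -0.0577, +0.0577, +0.0000, +0.0962, +0.0962]
  T[4,:] = [-0.0962, -0.0769, -0.0962, +0.0962, +0.0000, +0.0192]
  T[5,:] = [+0.0690, -0.0862, +0.0345, -0.1034, +0.0862, +0.0000]
|eigenvalues of T|: 0.2111, 0.1082, 0.1082, 0.0977, 0.0891, 0.0891.
ρ = 0.2111; 0.2111 < 1 ⇒ converges.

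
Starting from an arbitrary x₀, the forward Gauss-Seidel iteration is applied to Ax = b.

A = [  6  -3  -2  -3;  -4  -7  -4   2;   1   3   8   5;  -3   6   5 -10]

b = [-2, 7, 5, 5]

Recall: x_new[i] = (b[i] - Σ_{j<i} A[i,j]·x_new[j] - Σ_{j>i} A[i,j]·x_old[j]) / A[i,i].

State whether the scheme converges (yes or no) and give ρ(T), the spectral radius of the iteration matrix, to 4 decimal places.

A = D + L + U where D = diag(6, -7, 8, -10).
T_GS = -(D+L)⁻¹U: row 0 first, T[0,2] = -(-2)/(6) = +0.3333; later rows by forward substitution.
  T[0,:] = [+0.0000 +0.5000 +0.3333 +0.5000]
  T[1,:] = [+0.0000 -0.2857 -0.7619 +0.0000]
  T[2,:] = [+0.0000 +0.0446 +0.2440 -0.6875]
  T[3,:] = [+0.0000 -0.2991 -0.4351 -0.4938]
|roots of det(T-λI)|: 0.9335, 0.2396, 0.2396, 0.0000.
ρ(T) = max|λ| = 0.9335; 0.9335 < 1 ⇒ converges.

yes, ρ = 0.9335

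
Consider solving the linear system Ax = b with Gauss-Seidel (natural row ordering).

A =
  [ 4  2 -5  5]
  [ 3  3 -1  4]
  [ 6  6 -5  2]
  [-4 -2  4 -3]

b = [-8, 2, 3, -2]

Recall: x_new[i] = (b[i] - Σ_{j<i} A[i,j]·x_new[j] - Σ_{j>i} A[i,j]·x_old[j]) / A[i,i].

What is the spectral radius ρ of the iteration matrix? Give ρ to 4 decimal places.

1.2976

Split A = D + L + U, D = diag(4, 3, -5, -3).
T_GS = -(D+L)⁻¹U: row 0 first, T[0,2] = -(-5)/(4) = +1.2500; later rows by forward substitution.
  T[0,:] = [+0.0000  -0.5000  +1.2500  -1.2500]
  T[1,:] = [+0.0000  +0.5000  -0.9167  -0.0833]
  T[2,:] = [+0.0000  +0.0000  +0.4000  -1.2000]
  T[3,:] = [+0.0000  +0.3333  -0.5222  +0.1222]
|roots of det(T-λI)|: 1.2976, 0.2617, 0.2617, 0.0000.
spectral radius ρ = 1.2976; 1.2976 > 1: divergent.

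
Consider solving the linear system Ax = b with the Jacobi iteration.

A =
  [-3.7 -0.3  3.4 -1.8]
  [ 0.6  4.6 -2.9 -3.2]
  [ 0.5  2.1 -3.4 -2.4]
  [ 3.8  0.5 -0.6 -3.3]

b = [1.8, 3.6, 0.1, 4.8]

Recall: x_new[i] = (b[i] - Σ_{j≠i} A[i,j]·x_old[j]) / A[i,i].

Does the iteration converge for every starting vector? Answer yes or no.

no

Diagonal D = diag(-3.7, 4.6, -3.4, -3.3); L, U strict lower/upper.
T_J = -D⁻¹(L+U): T[2,1] = -(2.1)/(-3.4) = +0.6176; T[2,2] = 0.
  T[0,:] = [+0.0000 -0.0811 +0.9189 -0.4865]
  T[1,:] = [-0.1304 +0.0000 +0.6304 +0.6957]
  T[2,:] = [+0.1471 +0.6176 +0.0000 -0.7059]
  T[3,:] = [+1.1515 +0.1515 -0.1818 +0.0000]
eigenvalue magnitudes: 1.2259, 0.9584, 0.9584, 0.6208.
ρ = 1.2259; 1.2259 > 1 ⇒ diverges.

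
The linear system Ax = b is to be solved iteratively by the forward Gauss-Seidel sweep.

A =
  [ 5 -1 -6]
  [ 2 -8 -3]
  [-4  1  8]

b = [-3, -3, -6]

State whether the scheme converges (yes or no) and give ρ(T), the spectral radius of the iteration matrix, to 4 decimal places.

Write A = D+L+U with D = diag(5, -8, 8).
T_GS = -(D+L)⁻¹U: row 0 first, T[0,2] = -(-6)/(5) = +1.2000; later rows by forward substitution.
  T[0,:] = [+0.0000, +0.2000, +1.2000]
  T[1,:] = [+0.0000, +0.0500, -0.0750]
  T[2,:] = [+0.0000, +0.0938, +0.6094]
moduli |λ_i(T)| = 0.5965, 0.0629, 0.0000.
spectral radius ρ = 0.5965; 0.5965 < 1 ⇒ converges.

yes, ρ = 0.5965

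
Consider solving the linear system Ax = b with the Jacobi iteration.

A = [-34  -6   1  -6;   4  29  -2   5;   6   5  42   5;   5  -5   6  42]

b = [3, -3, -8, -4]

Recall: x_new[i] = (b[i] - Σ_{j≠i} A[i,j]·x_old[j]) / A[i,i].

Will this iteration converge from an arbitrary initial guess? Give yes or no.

yes

Write A = D+L+U with D = diag(-34, 29, 42, 42).
Jacobi T = -D⁻¹(L+U): T[1,2] = -(-2)/(29) = +0.0690; T[1,1] = 0.
  T[0,:] = [+0.0000  -0.1765  +0.0294  -0.1765]
  T[1,:] = [-0.1379  +0.0000  +0.0690  -0.1724]
  T[2,:] = [-0.1429  -0.1190  +0.0000  -0.1190]
  T[3,:] = [-0.1190  +0.1190  -0.1429  +0.0000]
eigenvalue magnitudes: 0.2514, 0.1541, 0.1370, 0.1370.
ρ = 0.2514; 0.2514 < 1: convergent.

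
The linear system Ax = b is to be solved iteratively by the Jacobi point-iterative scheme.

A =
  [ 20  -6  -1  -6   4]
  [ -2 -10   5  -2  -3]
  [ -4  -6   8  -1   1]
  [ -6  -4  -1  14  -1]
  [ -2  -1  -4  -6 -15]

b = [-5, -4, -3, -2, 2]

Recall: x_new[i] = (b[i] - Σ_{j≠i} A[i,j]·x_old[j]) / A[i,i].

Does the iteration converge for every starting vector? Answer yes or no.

Write A = D+L+U with D = diag(20, -10, 8, 14, -15).
T_J = -D⁻¹(L+U): T[4,1] = -(-1)/(-15) = -0.0667; T[4,4] = 0.
  T[0,:] = [+0.0000 +0.3000 +0.0500 +0.3000 -0.2000]
  T[1,:] = [-0.2000 +0.0000 +0.5000 -0.2000 -0.3000]
  T[2,:] = [+0.5000 +0.7500 +0.0000 +0.1250 -0.1250]
  T[3,:] = [+0.4286 +0.2857 +0.0714 +0.0000 +0.0714]
  T[4,:] = [-0.1333 -0.0667 -0.2667 -0.4000 +0.0000]
eigenvalue magnitudes: 0.8625, 0.3985, 0.3985, 0.2450, 0.0564.
ρ = 0.8625; 0.8625 < 1: convergent.

yes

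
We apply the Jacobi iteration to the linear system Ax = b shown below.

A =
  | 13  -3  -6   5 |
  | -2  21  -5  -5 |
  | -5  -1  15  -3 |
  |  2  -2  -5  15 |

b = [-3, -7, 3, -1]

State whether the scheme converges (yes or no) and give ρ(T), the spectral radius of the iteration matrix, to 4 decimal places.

A = D + L + U where D = diag(13, 21, 15, 15).
Jacobi T = -D⁻¹(L+U): T[3,1] = -(-2)/(15) = +0.1333; T[3,3] = 0.
  T[0,:] = [+0.0000  +0.2308  +0.4615  -0.3846]
  T[1,:] = [+0.0952  +0.0000  +0.2381  +0.2381]
  T[2,:] = [+0.3333  +0.0667  +0.0000  +0.2000]
  T[3,:] = [-0.1333  +0.1333  +0.3333  +0.0000]
|roots of det(T-λI)|: 0.6150, 0.4916, 0.2280, 0.1046.
ρ(T) = max|λ| = 0.6150; 0.6150 < 1: convergent.

yes, ρ = 0.6150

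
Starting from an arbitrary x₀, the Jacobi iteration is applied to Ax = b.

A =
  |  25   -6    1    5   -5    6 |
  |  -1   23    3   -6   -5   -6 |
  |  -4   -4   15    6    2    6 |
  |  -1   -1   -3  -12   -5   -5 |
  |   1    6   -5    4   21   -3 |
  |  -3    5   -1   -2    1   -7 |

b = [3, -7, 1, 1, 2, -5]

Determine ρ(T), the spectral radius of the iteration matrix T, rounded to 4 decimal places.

0.8211

Let D = diag(25, 23, 15, -12, 21, -7); L, U the strict triangles.
Jacobi T = -D⁻¹(L+U): T[0,2] = -(1)/(25) = -0.0400; T[0,0] = 0.
  T[0,:] = [+0.0000, +0.2400, -0.0400, -0.2000, +0.2000, -0.2400]
  T[1,:] = [+0.0435, +0.0000, -0.1304, +0.2609, +0.2174, +0.2609]
  T[2,:] = [+0.2667, +0.2667, +0.0000, -0.4000, -0.1333, -0.4000]
  T[3,:] = [-0.0833, -0.0833, -0.2500, +0.0000, -0.4167, -0.4167]
  T[4,:] = [-0.0476, -0.2857, +0.2381, -0.1905, +0.0000, +0.1429]
  T[5,:] = [-0.4286, +0.7143, -0.1429, -0.2857, +0.1429, +0.0000]
|roots of det(T-λI)|: 0.8211, 0.5283, 0.5283, 0.3099, 0.3099, 0.1553.
ρ = 0.8211; 0.8211 < 1, so it converges for any x₀.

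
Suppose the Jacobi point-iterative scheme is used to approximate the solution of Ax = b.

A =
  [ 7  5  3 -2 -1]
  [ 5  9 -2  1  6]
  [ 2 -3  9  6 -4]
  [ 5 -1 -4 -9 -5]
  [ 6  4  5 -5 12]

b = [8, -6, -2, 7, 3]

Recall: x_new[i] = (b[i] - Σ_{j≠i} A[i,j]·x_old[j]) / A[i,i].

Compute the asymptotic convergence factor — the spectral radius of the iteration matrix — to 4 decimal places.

Write A = D+L+U with D = diag(7, 9, 9, -9, 12).
Jacobi: T = -D⁻¹(L+U), T[2,0] = -(2)/(9) = -0.2222; T[2,2] = 0.
  T[0,:] = [+0.0000 -0.7143 -0.4286 +0.2857 +0.1429]
  T[1,:] = [-0.5556 +0.0000 +0.2222 -0.1111 -0.6667]
  T[2,:] = [-0.2222 +0.3333 +0.0000 -0.6667 +0.4444]
  T[3,:] = [+0.5556 -0.1111 -0.4444 +0.0000 -0.5556]
  T[4,:] = [-0.5000 -0.3333 -0.4167 +0.4167 +0.0000]
eigenvalue magnitudes: 1.1601, 0.7437, 0.6190, 0.6190, 0.6058.
ρ(T) = max|λ| = 1.1601; 1.1601 > 1 ⇒ diverges.

1.1601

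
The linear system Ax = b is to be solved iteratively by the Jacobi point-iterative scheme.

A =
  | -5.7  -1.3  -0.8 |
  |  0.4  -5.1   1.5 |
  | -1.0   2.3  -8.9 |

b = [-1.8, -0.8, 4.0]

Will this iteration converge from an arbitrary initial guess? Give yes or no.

Diagonal D = diag(-5.7, -5.1, -8.9); L, U strict lower/upper.
Jacobi: T = -D⁻¹(L+U), T[0,2] = -(-0.8)/(-5.7) = -0.1404; T[0,0] = 0.
  T[0,:] = [+0.0000 -0.2281 -0.1404]
  T[1,:] = [+0.0784 +0.0000 +0.2941]
  T[2,:] = [-0.1124 +0.2584 +0.0000]
|λ(T)| sorted: 0.2993, 0.2316, 0.0677.
spectral radius ρ = 0.2993; 0.2993 < 1: convergent.

yes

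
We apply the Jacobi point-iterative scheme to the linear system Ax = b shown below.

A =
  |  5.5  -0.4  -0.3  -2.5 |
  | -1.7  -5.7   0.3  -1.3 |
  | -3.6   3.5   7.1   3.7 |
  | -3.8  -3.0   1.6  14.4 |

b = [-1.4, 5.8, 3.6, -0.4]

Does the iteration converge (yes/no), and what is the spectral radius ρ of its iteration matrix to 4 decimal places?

yes, ρ = 0.5194

Split A = D + L + U, D = diag(5.5, -5.7, 7.1, 14.4).
Jacobi: T = -D⁻¹(L+U), T[1,3] = -(-1.3)/(-5.7) = -0.2281; T[1,1] = 0.
  T[0,:] = [+0.0000  +0.0727  +0.0545  +0.4545]
  T[1,:] = [-0.2982  +0.0000  +0.0526  -0.2281]
  T[2,:] = [+0.5070  -0.4930  +0.0000  -0.5211]
  T[3,:] = [+0.2639  +0.2083  -0.1111  +0.0000]
|roots of det(T-λI)|: 0.5194, 0.3584, 0.3584, 0.0686.
spectral radius ρ = 0.5194; 0.5194 < 1 ⇒ converges.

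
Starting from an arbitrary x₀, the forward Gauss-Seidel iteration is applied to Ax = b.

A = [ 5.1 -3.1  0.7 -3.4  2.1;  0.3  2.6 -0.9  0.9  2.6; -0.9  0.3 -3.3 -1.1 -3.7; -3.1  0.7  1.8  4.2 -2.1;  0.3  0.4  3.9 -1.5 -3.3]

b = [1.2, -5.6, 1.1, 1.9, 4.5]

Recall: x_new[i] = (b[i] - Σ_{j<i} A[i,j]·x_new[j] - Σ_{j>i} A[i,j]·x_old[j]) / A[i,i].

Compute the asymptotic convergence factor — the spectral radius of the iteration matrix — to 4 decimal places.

Write A = D+L+U with D = diag(5.1, 2.6, -3.3, 4.2, -3.3).
T_GS = -(D+L)⁻¹U: row 0 first, T[0,1] = -(-3.1)/(5.1) = +0.6078; later rows by forward substitution.
  T[0,:] = [+0.0000 +0.6078 -0.1373 +0.6667 -0.4118]
  T[1,:] = [+0.0000 -0.0701 +0.3620 -0.4231 -0.9525]
  T[2,:] = [+0.0000 -0.1722 +0.0703 -0.5536 -1.0955]
  T[3,:] = [+0.0000 +0.5341 -0.1918 +0.7998 +0.8243]
  T[4,:] = [+0.0000 -0.3995 +0.2017 -1.0085 -1.8223]
eigenvalue magnitudes: 1.4447, 0.4048, 0.0832, 0.0655, 0.0000.
spectral radius ρ = 1.4447; 1.4447 > 1 ⇒ diverges.

1.4447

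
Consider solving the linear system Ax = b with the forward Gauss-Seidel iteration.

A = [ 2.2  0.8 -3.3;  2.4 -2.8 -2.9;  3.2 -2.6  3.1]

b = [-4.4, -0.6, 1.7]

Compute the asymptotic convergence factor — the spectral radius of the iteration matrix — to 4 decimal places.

A = D + L + U where D = diag(2.2, -2.8, 3.1).
T_GS = -(D+L)⁻¹U: row 0 first, T[0,1] = -(0.8)/(2.2) = -0.3636; later rows by forward substitution.
  T[0,:] = [+0.0000, -0.3636, +1.5000]
  T[1,:] = [+0.0000, -0.3117, +0.2500]
  T[2,:] = [+0.0000, +0.1140, -1.3387]
moduli |λ_i(T)| = 1.3657, 0.2847, 0.0000.
ρ = 1.3657; 1.3657 > 1: divergent.

1.3657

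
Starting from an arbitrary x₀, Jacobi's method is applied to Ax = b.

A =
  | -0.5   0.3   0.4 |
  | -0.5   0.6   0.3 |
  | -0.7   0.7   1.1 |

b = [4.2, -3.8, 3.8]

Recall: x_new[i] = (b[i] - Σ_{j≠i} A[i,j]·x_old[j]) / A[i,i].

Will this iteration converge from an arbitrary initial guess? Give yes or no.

no

A = D + L + U where D = diag(-0.5, 0.6, 1.1).
T_J = -D⁻¹(L+U): T[2,0] = -(-0.7)/(1.1) = +0.6364; T[2,2] = 0.
  T[0,:] = [+0.0000  +0.6000  +0.8000]
  T[1,:] = [+0.8333  +0.0000  -0.5000]
  T[2,:] = [+0.6364  -0.6364  +0.0000]
|roots of det(T-λI)|: 1.3369, 0.6783, 0.6783.
spectral radius ρ = 1.3369; 1.3369 > 1, so it fails to converge.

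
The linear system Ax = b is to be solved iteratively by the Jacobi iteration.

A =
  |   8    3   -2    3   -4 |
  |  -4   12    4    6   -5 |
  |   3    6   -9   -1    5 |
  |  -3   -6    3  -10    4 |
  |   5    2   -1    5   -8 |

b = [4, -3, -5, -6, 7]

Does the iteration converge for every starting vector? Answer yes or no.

no

Write A = D+L+U with D = diag(8, 12, -9, -10, -8).
Jacobi T = -D⁻¹(L+U): T[4,0] = -(5)/(-8) = +0.6250; T[4,4] = 0.
  T[0,:] = [+0.0000 -0.3750 +0.2500 -0.3750 +0.5000]
  T[1,:] = [+0.3333 +0.0000 -0.3333 -0.5000 +0.4167]
  T[2,:] = [+0.3333 +0.6667 +0.0000 -0.1111 +0.5556]
  T[3,:] = [-0.3000 -0.6000 +0.3000 +0.0000 +0.4000]
  T[4,:] = [+0.6250 +0.2500 -0.1250 +0.6250 +0.0000]
moduli |λ_i(T)| = 1.1500, 0.7252, 0.5221, 0.5221, 0.3379.
spectral radius ρ = 1.1500; 1.1500 > 1, so it fails to converge.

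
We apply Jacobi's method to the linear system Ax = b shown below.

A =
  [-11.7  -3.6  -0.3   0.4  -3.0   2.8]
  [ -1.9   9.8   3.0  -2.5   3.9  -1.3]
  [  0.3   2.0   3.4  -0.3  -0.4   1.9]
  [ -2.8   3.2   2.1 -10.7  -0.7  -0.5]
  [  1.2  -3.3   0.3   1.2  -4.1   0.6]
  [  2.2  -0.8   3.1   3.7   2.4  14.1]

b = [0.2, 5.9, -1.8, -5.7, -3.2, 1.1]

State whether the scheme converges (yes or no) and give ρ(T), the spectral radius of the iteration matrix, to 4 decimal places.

Write A = D+L+U with D = diag(-11.7, 9.8, 3.4, -10.7, -4.1, 14.1).
Jacobi T = -D⁻¹(L+U): T[2,5] = -(1.9)/(3.4) = -0.5588; T[2,2] = 0.
  T[0,:] = [+0.0000, -0.3077, -0.0256, +0.0342, -0.2564, +0.2393]
  T[1,:] = [+0.1939, +0.0000, -0.3061, +0.2551, -0.3980, +0.1327]
  T[2,:] = [-0.0882, -0.5882, +0.0000, +0.0882, +0.1176, -0.5588]
  T[3,:] = [-0.2617, +0.2991, +0.1963, +0.0000, -0.0654, -0.0467]
  T[4,:] = [+0.2927, -0.8049, +0.0732, +0.2927, +0.0000, +0.1463]
  T[5,:] = [-0.1560, +0.0567, -0.2199, -0.2624, -0.1702, +0.0000]
|eigenvalues of T|: 0.8346, 0.6656, 0.5051, 0.5051, 0.3605, 0.0048.
ρ(T) = max|λ| = 0.8346; 0.8346 < 1, so it converges for any x₀.

yes, ρ = 0.8346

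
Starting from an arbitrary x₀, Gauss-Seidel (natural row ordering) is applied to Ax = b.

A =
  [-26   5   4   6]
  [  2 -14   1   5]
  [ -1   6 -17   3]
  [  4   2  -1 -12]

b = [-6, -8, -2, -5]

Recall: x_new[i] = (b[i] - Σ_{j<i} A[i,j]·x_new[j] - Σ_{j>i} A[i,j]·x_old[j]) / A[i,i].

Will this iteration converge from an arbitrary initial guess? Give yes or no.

yes

Diagonal D = diag(-26, -14, -17, -12); L, U strict lower/upper.
T_GS = -(D+L)⁻¹U: row 0 first, T[0,2] = -(4)/(-26) = +0.1538; later rows by forward substitution.
  T[0,:] = [+0.0000  +0.1923  +0.1538  +0.2308]
  T[1,:] = [+0.0000  +0.0275  +0.0934  +0.3901]
  T[2,:] = [+0.0000  -0.0016  +0.0239  +0.3006]
  T[3,:] = [+0.0000  +0.0688  +0.0649  +0.1169]
eigenvalue magnitudes: 0.3061, 0.1148, 0.0230, 0.0000.
spectral radius ρ = 0.3061; 0.3061 < 1, so it converges for any x₀.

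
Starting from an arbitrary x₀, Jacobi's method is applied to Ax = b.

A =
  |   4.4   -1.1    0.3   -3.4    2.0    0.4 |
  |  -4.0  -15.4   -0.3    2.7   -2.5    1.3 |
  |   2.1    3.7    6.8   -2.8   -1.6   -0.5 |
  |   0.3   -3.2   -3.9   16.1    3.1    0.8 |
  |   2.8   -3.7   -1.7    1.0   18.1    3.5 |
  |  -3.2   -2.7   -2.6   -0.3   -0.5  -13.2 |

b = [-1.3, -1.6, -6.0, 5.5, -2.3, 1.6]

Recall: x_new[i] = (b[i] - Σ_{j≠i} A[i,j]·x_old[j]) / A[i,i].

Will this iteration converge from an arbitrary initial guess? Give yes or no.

yes

Diagonal D = diag(4.4, -15.4, 6.8, 16.1, 18.1, -13.2); L, U strict lower/upper.
T_J = -D⁻¹(L+U): T[3,0] = -(0.3)/(16.1) = -0.0186; T[3,3] = 0.
  T[0,:] = [+0.0000 +0.2500 -0.0682 +0.7727 -0.4545 -0.0909]
  T[1,:] = [-0.2597 +0.0000 -0.0195 +0.1753 -0.1623 +0.0844]
  T[2,:] = [-0.3088 -0.5441 +0.0000 +0.4118 +0.2353 +0.0735]
  T[3,:] = [-0.0186 +0.1988 +0.2422 +0.0000 -0.1925 -0.0497]
  T[4,:] = [-0.1547 +0.2044 +0.0939 -0.0552 +0.0000 -0.1934]
  T[5,:] = [-0.2424 -0.2045 -0.1970 -0.0227 -0.0379 +0.0000]
|eigenvalues of T|: 0.5651, 0.3928, 0.3928, 0.2981, 0.2981, 0.2659.
ρ(T) = max|λ| = 0.5651; 0.5651 < 1, so it converges for any x₀.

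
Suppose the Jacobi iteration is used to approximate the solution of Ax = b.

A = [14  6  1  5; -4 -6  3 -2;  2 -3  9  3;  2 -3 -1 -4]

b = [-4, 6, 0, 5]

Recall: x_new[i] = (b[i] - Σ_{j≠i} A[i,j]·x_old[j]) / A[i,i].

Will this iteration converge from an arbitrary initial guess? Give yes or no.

Diagonal D = diag(14, -6, 9, -4); L, U strict lower/upper.
T_J = -D⁻¹(L+U): T[2,3] = -(3)/(9) = -0.3333; T[2,2] = 0.
  T[0,:] = [+0.0000  -0.4286  -0.0714  -0.3571]
  T[1,:] = [-0.6667  +0.0000  +0.5000  -0.3333]
  T[2,:] = [-0.2222  +0.3333  +0.0000  -0.3333]
  T[3,:] = [+0.5000  -0.7500  -0.2500  +0.0000]
eigenvalue magnitudes: 0.8690, 0.7100, 0.1389, 0.1389.
spectral radius ρ = 0.8690; 0.8690 < 1, so it converges for any x₀.

yes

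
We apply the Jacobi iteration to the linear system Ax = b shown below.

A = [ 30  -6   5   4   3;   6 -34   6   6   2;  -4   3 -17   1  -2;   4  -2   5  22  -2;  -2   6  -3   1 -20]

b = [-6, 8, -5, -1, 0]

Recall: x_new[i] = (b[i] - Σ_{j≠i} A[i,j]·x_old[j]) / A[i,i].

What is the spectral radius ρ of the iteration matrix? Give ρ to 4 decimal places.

0.5314

Write A = D+L+U with D = diag(30, -34, -17, 22, -20).
Jacobi T = -D⁻¹(L+U): T[1,4] = -(2)/(-34) = +0.0588; T[1,1] = 0.
  T[0,:] = [+0.0000, +0.2000, -0.1667, -0.1333, -0.1000]
  T[1,:] = [+0.1765, +0.0000, +0.1765, +0.1765, +0.0588]
  T[2,:] = [-0.2353, +0.1765, +0.0000, +0.0588, -0.1176]
  T[3,:] = [-0.1818, +0.0909, -0.2273, +0.0000, +0.0909]
  T[4,:] = [-0.1000, +0.3000, -0.1500, +0.0500, +0.0000]
|λ(T)| sorted: 0.5314, 0.1803, 0.1803, 0.1302, 0.0425.
spectral radius ρ = 0.5314; 0.5314 < 1: convergent.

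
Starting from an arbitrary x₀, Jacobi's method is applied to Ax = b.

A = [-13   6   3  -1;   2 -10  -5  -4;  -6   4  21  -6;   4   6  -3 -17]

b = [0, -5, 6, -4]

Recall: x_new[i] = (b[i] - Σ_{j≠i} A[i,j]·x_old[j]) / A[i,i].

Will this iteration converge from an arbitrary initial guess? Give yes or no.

yes

Split A = D + L + U, D = diag(-13, -10, 21, -17).
T_J = -D⁻¹(L+U): T[0,1] = -(6)/(-13) = +0.4615; T[0,0] = 0.
  T[0,:] = [+0.0000  +0.4615  +0.2308  -0.0769]
  T[1,:] = [+0.2000  +0.0000  -0.5000  -0.4000]
  T[2,:] = [+0.2857  -0.1905  +0.0000  +0.2857]
  T[3,:] = [+0.2353  +0.3529  -0.1765  +0.0000]
|eigenvalues of T|: 0.6129, 0.5182, 0.5182, 0.1314.
spectral radius ρ = 0.6129; 0.6129 < 1, so it converges for any x₀.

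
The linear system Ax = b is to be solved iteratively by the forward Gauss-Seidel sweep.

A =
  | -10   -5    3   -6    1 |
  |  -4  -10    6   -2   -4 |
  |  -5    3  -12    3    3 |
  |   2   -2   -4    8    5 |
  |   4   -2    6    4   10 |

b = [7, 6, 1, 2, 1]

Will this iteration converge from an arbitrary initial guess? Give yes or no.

yes

Diagonal D = diag(-10, -10, -12, 8, 10); L, U strict lower/upper.
Gauss-Seidel: T = -(D+L)⁻¹U, row 0 first, T[0,1] = -(-5)/(-10) = -0.5000; later rows by forward substitution.
  T[0,:] = [+0.0000, -0.5000, +0.3000, -0.6000, +0.1000]
  T[1,:] = [+0.0000, +0.2000, +0.4800, +0.0400, -0.4400]
  T[2,:] = [+0.0000, +0.2583, -0.0050, +0.5100, +0.0983]
  T[3,:] = [+0.0000, +0.3042, +0.0425, +0.4150, -0.7108]
  T[4,:] = [+0.0000, -0.0367, -0.0380, -0.2240, +0.0973]
|eigenvalues of T|: 0.9169, 0.3072, 0.3072, 0.2167, 0.0000.
spectral radius ρ = 0.9169; 0.9169 < 1, so it converges for any x₀.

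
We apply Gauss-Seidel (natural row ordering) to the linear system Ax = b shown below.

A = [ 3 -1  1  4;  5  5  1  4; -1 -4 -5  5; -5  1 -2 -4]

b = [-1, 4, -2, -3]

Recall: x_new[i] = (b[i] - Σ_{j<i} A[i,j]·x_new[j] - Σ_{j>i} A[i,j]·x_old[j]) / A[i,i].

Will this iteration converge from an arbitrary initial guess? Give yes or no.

no

Split A = D + L + U, D = diag(3, 5, -5, -4).
GS T = -(D+L)⁻¹U: row 0 first, T[0,2] = -(1)/(3) = -0.3333; later rows by forward substitution.
  T[0,:] = [+0.0000, +0.3333, -0.3333, -1.3333]
  T[1,:] = [+0.0000, -0.3333, +0.1333, +0.5333]
  T[2,:] = [+0.0000, +0.2000, -0.0400, +0.8400]
  T[3,:] = [+0.0000, -0.6000, +0.4700, +1.3800]
eigenvalue magnitudes: 1.4593, 0.2390, 0.2390, 0.0000.
ρ = 1.4593; 1.4593 > 1: divergent.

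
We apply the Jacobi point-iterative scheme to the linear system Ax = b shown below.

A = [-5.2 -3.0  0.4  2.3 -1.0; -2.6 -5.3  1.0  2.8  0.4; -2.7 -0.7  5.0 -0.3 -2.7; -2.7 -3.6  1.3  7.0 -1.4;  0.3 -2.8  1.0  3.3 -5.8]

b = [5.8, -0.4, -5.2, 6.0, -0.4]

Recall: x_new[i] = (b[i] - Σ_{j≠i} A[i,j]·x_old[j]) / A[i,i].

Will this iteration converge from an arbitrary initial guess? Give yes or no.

no

Write A = D+L+U with D = diag(-5.2, -5.3, 5, 7, -5.8).
T_J = -D⁻¹(L+U): T[2,1] = -(-0.7)/(5) = +0.1400; T[2,2] = 0.
  T[0,:] = [+0.0000, -0.5769, +0.0769, +0.4423, -0.1923]
  T[1,:] = [-0.4906, +0.0000, +0.1887, +0.5283, +0.0755]
  T[2,:] = [+0.5400, +0.1400, +0.0000, +0.0600, +0.5400]
  T[3,:] = [+0.3857, +0.5143, -0.1857, +0.0000, +0.2000]
  T[4,:] = [+0.0517, -0.4828, +0.1724, +0.5690, +0.0000]
|roots of det(T-λI)|: 1.2164, 0.4916, 0.4710, 0.4710, 0.0528.
spectral radius ρ = 1.2164; 1.2164 > 1 ⇒ diverges.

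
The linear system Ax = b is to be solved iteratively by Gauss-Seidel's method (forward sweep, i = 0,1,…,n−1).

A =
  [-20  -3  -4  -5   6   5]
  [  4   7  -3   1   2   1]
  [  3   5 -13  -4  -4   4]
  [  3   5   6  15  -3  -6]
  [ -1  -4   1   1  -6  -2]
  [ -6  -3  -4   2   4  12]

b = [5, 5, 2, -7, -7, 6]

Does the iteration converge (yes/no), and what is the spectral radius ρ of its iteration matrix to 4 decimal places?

A = D + L + U where D = diag(-20, 7, -13, 15, -6, 12).
T_GS = -(D+L)⁻¹U: row 0 first, T[0,1] = -(-3)/(-20) = -0.1500; later rows by forward substitution.
  T[0,:] = [+0.0000, -0.1500, -0.2000, -0.2500, +0.3000, +0.2500]
  T[1,:] = [+0.0000, +0.0857, +0.5429, +0.0000, -0.4571, -0.2857]
  T[2,:] = [+0.0000, -0.0016, +0.1626, -0.3654, -0.4143, +0.2555]
  T[3,:] = [+0.0000, +0.0021, -0.2060, +0.1962, +0.4581, +0.3430]
  T[4,:] = [+0.0000, -0.0321, -0.3358, +0.0135, +0.2621, -0.0848]
  T[5,:] = [+0.0000, -0.0438, +0.2362, -0.2840, -0.2661, +0.1098]
|λ(T)| sorted: 0.8341, 0.2651, 0.2651, 0.2049, 0.0549, 0.0000.
ρ = 0.8341; 0.8341 < 1 ⇒ converges.

yes, ρ = 0.8341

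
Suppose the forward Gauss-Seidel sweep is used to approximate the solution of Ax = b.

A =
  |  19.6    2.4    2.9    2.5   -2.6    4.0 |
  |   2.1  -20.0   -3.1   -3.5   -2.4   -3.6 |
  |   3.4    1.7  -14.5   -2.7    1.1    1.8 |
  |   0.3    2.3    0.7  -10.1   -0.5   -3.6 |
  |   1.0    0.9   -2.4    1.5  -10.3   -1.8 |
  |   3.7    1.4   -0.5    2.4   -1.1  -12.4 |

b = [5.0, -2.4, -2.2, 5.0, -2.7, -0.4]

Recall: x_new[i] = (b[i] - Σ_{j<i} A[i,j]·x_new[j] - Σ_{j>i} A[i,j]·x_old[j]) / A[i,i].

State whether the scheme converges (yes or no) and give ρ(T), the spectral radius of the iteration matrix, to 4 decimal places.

yes, ρ = 0.3798

Write A = D+L+U with D = diag(19.6, -20, -14.5, -10.1, -10.3, -12.4).
Gauss-Seidel: T = -(D+L)⁻¹U, row 0 first, T[0,4] = -(-2.6)/(19.6) = +0.1327; later rows by forward substitution.
  T[0,:] = [+0.0000  -0.1224  -0.1480  -0.1276  +0.1327  -0.2041]
  T[1,:] = [+0.0000  -0.0129  -0.1705  -0.1884  -0.1061  -0.2014]
  T[2,:] = [+0.0000  -0.0302  -0.0547  -0.2382  +0.0945  +0.0527]
  T[3,:] = [+0.0000  -0.0087  -0.0470  -0.0632  -0.0632  -0.4047]
  T[4,:] = [+0.0000  -0.0072  -0.0234  +0.0175  -0.0276  -0.2834]
  T[5,:] = [+0.0000  -0.0378  -0.0682  -0.0635  +0.0140  -0.1390]
|λ(T)| sorted: 0.3798, 0.1343, 0.1343, 0.0365, 0.0365, 0.0000.
ρ(T) = max|λ| = 0.3798; 0.3798 < 1, so it converges for any x₀.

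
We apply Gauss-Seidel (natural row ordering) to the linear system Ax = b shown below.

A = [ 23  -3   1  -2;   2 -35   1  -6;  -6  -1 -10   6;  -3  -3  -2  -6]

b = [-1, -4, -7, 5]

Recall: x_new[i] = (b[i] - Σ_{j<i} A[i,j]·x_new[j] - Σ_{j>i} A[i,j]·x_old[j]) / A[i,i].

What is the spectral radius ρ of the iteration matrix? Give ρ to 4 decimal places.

0.1968

Write A = D+L+U with D = diag(23, -35, -10, -6).
GS T = -(D+L)⁻¹U: row 0 first, T[0,1] = -(-3)/(23) = +0.1304; later rows by forward substitution.
  T[0,:] = [+0.0000 +0.1304 -0.0435 +0.0870]
  T[1,:] = [+0.0000 +0.0075 +0.0261 -0.1665]
  T[2,:] = [+0.0000 -0.0790 +0.0235 +0.5645]
  T[3,:] = [+0.0000 -0.0426 +0.0009 -0.1484]
moduli |λ_i(T)| = 0.1968, 0.0754, 0.0754, 0.0000.
ρ = 0.1968; 0.1968 < 1 ⇒ converges.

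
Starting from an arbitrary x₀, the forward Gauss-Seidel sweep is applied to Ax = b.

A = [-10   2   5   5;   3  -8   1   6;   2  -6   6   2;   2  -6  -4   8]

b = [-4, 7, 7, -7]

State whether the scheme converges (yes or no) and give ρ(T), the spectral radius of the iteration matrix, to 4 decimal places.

Let D = diag(-10, -8, 6, 8); L, U the strict triangles.
T_GS = -(D+L)⁻¹U: row 0 first, T[0,2] = -(5)/(-10) = +0.5000; later rows by forward substitution.
  T[0,:] = [+0.0000 +0.2000 +0.5000 +0.5000]
  T[1,:] = [+0.0000 +0.0750 +0.3125 +0.9375]
  T[2,:] = [+0.0000 +0.0083 +0.1458 +0.4375]
  T[3,:] = [+0.0000 +0.0104 +0.1823 +0.7969]
moduli |λ_i(T)| = 0.9168, 0.0670, 0.0339, 0.0000.
ρ(T) = max|λ| = 0.9168; 0.9168 < 1, so it converges for any x₀.

yes, ρ = 0.9168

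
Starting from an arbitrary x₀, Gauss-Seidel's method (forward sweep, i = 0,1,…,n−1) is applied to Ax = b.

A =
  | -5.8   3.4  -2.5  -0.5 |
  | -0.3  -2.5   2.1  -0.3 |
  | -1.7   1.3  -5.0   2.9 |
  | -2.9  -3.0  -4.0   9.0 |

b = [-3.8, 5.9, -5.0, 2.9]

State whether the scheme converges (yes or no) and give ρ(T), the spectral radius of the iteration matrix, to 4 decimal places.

Let D = diag(-5.8, -2.5, -5, 9); L, U the strict triangles.
GS T = -(D+L)⁻¹U: row 0 first, T[0,3] = -(-0.5)/(-5.8) = -0.0862; later rows by forward substitution.
  T[0,:] = [+0.0000, +0.5862, -0.4310, -0.0862]
  T[1,:] = [+0.0000, -0.0703, +0.8917, -0.1097]
  T[2,:] = [+0.0000, -0.2176, +0.3784, +0.5808]
  T[3,:] = [+0.0000, +0.0687, +0.3265, +0.1938]
eigenvalue magnitudes: 0.6503, 0.3762, 0.3762, 0.0000.
spectral radius ρ = 0.6503; 0.6503 < 1, so it converges for any x₀.

yes, ρ = 0.6503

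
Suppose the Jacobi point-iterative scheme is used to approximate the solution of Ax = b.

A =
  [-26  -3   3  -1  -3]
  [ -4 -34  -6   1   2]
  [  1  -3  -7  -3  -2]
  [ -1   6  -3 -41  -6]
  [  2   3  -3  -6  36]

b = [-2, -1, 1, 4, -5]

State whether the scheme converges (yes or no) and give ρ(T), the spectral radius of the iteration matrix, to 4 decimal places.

yes, ρ = 0.4353

Split A = D + L + U, D = diag(-26, -34, -7, -41, 36).
T_J = -D⁻¹(L+U): T[2,0] = -(1)/(-7) = +0.1429; T[2,2] = 0.
  T[0,:] = [+0.0000  -0.1154  +0.1154  -0.0385  -0.1154]
  T[1,:] = [-0.1176  +0.0000  -0.1765  +0.0294  +0.0588]
  T[2,:] = [+0.1429  -0.4286  +0.0000  -0.4286  -0.2857]
  T[3,:] = [-0.0244  +0.1463  -0.0732  +0.0000  -0.1463]
  T[4,:] = [-0.0556  -0.0833  +0.0833  +0.1667  +0.0000]
eigenvalue magnitudes: 0.4353, 0.2361, 0.1943, 0.1943, 0.0711.
spectral radius ρ = 0.4353; 0.4353 < 1 ⇒ converges.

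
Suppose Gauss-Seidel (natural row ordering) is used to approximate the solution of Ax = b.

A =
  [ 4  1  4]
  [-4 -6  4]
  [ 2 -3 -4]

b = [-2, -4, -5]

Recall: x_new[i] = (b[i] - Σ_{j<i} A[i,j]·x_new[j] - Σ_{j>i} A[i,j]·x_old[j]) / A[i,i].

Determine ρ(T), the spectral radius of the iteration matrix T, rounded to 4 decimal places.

1.2676

Let D = diag(4, -6, -4); L, U the strict triangles.
GS T = -(D+L)⁻¹U: row 0 first, T[0,2] = -(4)/(4) = -1.0000; later rows by forward substitution.
  T[0,:] = [+0.0000 -0.2500 -1.0000]
  T[1,:] = [+0.0000 +0.1667 +1.3333]
  T[2,:] = [+0.0000 -0.2500 -1.5000]
moduli |λ_i(T)| = 1.2676, 0.0657, 0.0000.
spectral radius ρ = 1.2676; 1.2676 > 1: divergent.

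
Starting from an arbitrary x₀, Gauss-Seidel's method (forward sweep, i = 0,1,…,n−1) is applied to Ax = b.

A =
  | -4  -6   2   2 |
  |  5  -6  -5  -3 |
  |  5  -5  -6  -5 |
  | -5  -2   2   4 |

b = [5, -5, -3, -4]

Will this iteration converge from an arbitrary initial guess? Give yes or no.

Write A = D+L+U with D = diag(-4, -6, -6, 4).
T_GS = -(D+L)⁻¹U: row 0 first, T[0,1] = -(-6)/(-4) = -1.5000; later rows by forward substitution.
  T[0,:] = [+0.0000 -1.5000 +0.5000 +0.5000]
  T[1,:] = [+0.0000 -1.2500 -0.4167 -0.0833]
  T[2,:] = [+0.0000 -0.2083 +0.7639 -0.3472]
  T[3,:] = [+0.0000 -2.3958 +0.0347 +0.7569]
moduli |λ_i(T)| = 1.4500, 0.9476, 0.9476, 0.0000.
spectral radius ρ = 1.4500; 1.4500 > 1, so it fails to converge.

no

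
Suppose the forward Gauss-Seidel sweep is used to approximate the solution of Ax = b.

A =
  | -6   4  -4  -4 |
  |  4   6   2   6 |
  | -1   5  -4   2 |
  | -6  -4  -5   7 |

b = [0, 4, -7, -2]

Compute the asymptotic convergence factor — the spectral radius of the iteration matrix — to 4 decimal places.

1.1595

Write A = D+L+U with D = diag(-6, 6, -4, 7).
GS T = -(D+L)⁻¹U: row 0 first, T[0,3] = -(-4)/(-6) = -0.6667; later rows by forward substitution.
  T[0,:] = [+0.0000, +0.6667, -0.6667, -0.6667]
  T[1,:] = [+0.0000, -0.4444, +0.1111, -0.5556]
  T[2,:] = [+0.0000, -0.7222, +0.3056, -0.0278]
  T[3,:] = [+0.0000, -0.1984, -0.2897, -0.9087]
|roots of det(T-λI)|: 1.1595, 0.2866, 0.2866, 0.0000.
ρ(T) = max|λ| = 1.1595; 1.1595 > 1: divergent.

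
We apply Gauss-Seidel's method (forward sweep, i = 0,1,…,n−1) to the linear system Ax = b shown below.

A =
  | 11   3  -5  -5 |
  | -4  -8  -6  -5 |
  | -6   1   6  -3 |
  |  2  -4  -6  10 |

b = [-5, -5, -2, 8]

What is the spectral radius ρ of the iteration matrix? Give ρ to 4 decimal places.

Write A = D+L+U with D = diag(11, -8, 6, 10).
Gauss-Seidel: T = -(D+L)⁻¹U, row 0 first, T[0,3] = -(-5)/(11) = +0.4545; later rows by forward substitution.
  T[0,:] = [+0.0000  -0.2727  +0.4545  +0.4545]
  T[1,:] = [+0.0000  +0.1364  -0.9773  -0.8523]
  T[2,:] = [+0.0000  -0.2955  +0.6174  +1.0966]
  T[3,:] = [+0.0000  -0.0682  -0.1114  +0.2261]
eigenvalue magnitudes: 0.9235, 0.1797, 0.1233, 0.0000.
ρ = 0.9235; 0.9235 < 1, so it converges for any x₀.

0.9235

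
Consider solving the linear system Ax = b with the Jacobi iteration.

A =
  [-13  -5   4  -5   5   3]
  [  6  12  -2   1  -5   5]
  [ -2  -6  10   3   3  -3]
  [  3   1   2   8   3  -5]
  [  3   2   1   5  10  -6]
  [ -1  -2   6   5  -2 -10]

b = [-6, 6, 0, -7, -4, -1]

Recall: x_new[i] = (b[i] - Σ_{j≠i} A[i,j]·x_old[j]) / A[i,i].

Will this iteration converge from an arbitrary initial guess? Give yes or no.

no

Let D = diag(-13, 12, 10, 8, 10, -10); L, U the strict triangles.
Jacobi: T = -D⁻¹(L+U), T[2,1] = -(-6)/(10) = +0.6000; T[2,2] = 0.
  T[0,:] = [+0.0000, -0.3846, +0.3077, -0.3846, +0.3846, +0.2308]
  T[1,:] = [-0.5000, +0.0000, +0.1667, -0.0833, +0.4167, -0.4167]
  T[2,:] = [+0.2000, +0.6000, +0.0000, -0.3000, -0.3000, +0.3000]
  T[3,:] = [-0.3750, -0.1250, -0.2500, +0.0000, -0.3750, +0.6250]
  T[4,:] = [-0.3000, -0.2000, -0.1000, -0.5000, +0.0000, +0.6000]
  T[5,:] = [-0.1000, -0.2000, +0.6000, +0.5000, -0.2000, +0.0000]
|λ(T)| sorted: 1.1667, 0.6377, 0.5777, 0.5777, 0.2445, 0.2445.
ρ = 1.1667; 1.1667 > 1: divergent.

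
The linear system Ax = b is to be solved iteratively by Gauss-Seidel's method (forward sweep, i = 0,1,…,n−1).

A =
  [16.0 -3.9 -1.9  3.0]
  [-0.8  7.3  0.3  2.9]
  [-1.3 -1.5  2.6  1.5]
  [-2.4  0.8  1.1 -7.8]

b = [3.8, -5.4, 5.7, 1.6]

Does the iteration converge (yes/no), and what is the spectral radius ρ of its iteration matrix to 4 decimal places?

yes, ρ = 0.2718

Write A = D+L+U with D = diag(16, 7.3, 2.6, -7.8).
Gauss-Seidel: T = -(D+L)⁻¹U, row 0 first, T[0,3] = -(3)/(16) = -0.1875; later rows by forward substitution.
  T[0,:] = [+0.0000, +0.2437, +0.1187, -0.1875]
  T[1,:] = [+0.0000, +0.0267, -0.0281, -0.4178]
  T[2,:] = [+0.0000, +0.1373, +0.0432, -0.9117]
  T[3,:] = [+0.0000, -0.0529, -0.0333, -0.1137]
|roots of det(T-λI)|: 0.2718, 0.1943, 0.0337, 0.0000.
ρ = 0.2718; 0.2718 < 1 ⇒ converges.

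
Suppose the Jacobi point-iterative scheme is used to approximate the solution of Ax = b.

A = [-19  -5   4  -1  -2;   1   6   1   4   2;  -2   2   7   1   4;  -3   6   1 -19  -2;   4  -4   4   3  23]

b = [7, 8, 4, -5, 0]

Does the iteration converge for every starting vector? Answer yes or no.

yes

Diagonal D = diag(-19, 6, 7, -19, 23); L, U strict lower/upper.
Jacobi: T = -D⁻¹(L+U), T[0,1] = -(-5)/(-19) = -0.2632; T[0,0] = 0.
  T[0,:] = [+0.0000, -0.2632, +0.2105, -0.0526, -0.1053]
  T[1,:] = [-0.1667, +0.0000, -0.1667, -0.6667, -0.3333]
  T[2,:] = [+0.2857, -0.2857, +0.0000, -0.1429, -0.5714]
  T[3,:] = [-0.1579, +0.3158, +0.0526, +0.0000, -0.1053]
  T[4,:] = [-0.1739, +0.1739, -0.1739, -0.1304, +0.0000]
|eigenvalues of T|: 0.5196, 0.4116, 0.4116, 0.2396, 0.1783.
spectral radius ρ = 0.5196; 0.5196 < 1, so it converges for any x₀.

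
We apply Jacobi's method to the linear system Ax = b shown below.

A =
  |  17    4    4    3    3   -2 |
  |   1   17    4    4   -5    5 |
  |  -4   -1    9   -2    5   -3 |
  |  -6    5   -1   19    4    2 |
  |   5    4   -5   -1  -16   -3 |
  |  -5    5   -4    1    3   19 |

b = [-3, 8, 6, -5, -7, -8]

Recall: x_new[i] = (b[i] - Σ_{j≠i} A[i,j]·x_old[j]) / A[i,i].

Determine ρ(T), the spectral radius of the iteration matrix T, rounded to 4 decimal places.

0.8233

Let D = diag(17, 17, 9, 19, -16, 19); L, U the strict triangles.
Jacobi: T = -D⁻¹(L+U), T[1,4] = -(-5)/(17) = +0.2941; T[1,1] = 0.
  T[0,:] = [+0.0000, -0.2353, -0.2353, -0.1765, -0.1765, +0.1176]
  T[1,:] = [-0.0588, +0.0000, -0.2353, -0.2353, +0.2941, -0.2941]
  T[2,:] = [+0.4444, +0.1111, +0.0000, +0.2222, -0.5556, +0.3333]
  T[3,:] = [+0.3158, -0.2632, +0.0526, +0.0000, -0.2105, -0.1053]
  T[4,:] = [+0.3125, +0.2500, -0.3125, -0.0625, +0.0000, -0.1875]
  T[5,:] = [+0.2632, -0.2632, +0.2105, -0.0526, -0.1579, +0.0000]
|roots of det(T-λI)|: 0.8233, 0.4878, 0.4878, 0.4830, 0.1023, 0.0021.
spectral radius ρ = 0.8233; 0.8233 < 1: convergent.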